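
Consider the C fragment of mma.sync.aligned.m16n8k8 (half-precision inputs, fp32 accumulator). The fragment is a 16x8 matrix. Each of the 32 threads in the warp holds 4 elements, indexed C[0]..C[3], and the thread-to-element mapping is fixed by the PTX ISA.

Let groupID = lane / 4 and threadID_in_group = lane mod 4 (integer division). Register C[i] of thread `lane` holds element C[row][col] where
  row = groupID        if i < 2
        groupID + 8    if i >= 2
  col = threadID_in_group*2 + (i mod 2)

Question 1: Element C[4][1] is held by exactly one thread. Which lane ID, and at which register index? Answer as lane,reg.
16,1

r:4=>grp=4,rB=0  c:1=>tig=0,lo=1
L=4*4+0=16  i=0*2+1=1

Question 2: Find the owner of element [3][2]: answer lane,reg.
13,0

r=3→G=3,rhi=0  c=2→T=1,p=0
L=3*4+1=13  i=0*2+0=0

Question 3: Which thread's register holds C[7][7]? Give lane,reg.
r=7→G=7,rhi=0  c=7→T=3,p=1
L=7*4+3=31  i=0*2+1=1

31,1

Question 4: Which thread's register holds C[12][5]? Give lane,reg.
r: 12->gid=4,r8=1  c: 5->tid=2,i&1=1
L=4*4+2=18  i=1*2+1=3

18,3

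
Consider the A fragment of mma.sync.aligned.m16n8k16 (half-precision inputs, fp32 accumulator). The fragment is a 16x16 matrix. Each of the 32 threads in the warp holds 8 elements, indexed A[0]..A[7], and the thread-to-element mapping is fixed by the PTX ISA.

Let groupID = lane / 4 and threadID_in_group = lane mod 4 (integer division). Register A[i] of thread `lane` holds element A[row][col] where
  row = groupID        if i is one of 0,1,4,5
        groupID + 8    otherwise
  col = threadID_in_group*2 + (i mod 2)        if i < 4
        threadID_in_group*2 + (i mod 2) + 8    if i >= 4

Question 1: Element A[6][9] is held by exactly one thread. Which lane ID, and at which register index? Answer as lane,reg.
r:6=>grp=6,rB=0  c:9=>cB=1,tig=0,lo=1
L=6*4+0=24  i=1*4+0*2+1=5

24,5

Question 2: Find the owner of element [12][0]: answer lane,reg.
r=12->g=4,rb=1  c=0->cb=0,t=0,b0=0
L=4*4+0=16  i=0*4+1*2+0=2

16,2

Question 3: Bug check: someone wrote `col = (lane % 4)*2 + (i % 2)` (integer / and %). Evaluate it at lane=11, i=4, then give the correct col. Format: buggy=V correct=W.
`(lane % 4)*2 + (i % 2)`[11,4]⇒6
lane 11⇒11/4=2, 11 mod 4=3
i=4  r:2+0⇒2  c:2·3+0+8⇒14
col: 6 vs 14

buggy=6 correct=14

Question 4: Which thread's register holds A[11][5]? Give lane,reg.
r=11→G=3,rhi=1  c=5→chi=0,T=2,p=1
L=3*4+2=14  i=0*4+1*2+1=3

14,3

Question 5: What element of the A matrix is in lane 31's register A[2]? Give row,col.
lane 31->31/4=7, 31 mod 4=3
i=2  r:7+8->15  c:2·3+0+0->6

15,6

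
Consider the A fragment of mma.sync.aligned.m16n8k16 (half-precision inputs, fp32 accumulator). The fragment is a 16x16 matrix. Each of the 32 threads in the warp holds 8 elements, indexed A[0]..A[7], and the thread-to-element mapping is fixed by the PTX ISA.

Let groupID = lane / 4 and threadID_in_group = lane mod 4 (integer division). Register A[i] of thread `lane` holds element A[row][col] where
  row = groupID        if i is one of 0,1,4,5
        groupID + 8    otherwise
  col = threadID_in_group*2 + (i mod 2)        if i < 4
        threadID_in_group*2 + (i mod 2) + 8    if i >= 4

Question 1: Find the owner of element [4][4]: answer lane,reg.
r=4→G=4,rhi=0  c=4→chi=0,T=2,p=0
L=4*4+2=18  i=0*4+0*2+0=0

18,0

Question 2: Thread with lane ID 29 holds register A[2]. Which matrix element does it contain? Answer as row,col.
L=29->g=29>>2=7, t=29&3=1
[2]->row 7+8=15  col 1·2+0+0=2

15,2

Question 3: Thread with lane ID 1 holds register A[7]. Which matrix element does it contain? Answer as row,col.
lane 1->1/4=0, 1 mod 4=1
i=7  r:0+8->8  c:2·1+1+8->11

8,11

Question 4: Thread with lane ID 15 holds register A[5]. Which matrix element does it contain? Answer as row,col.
3,15

lane 15: gid=3 (15/4), tid=3 (15%4)
i=5: r=3+0=3, c=3*2+1+8=15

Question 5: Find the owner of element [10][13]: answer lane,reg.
r:10=>grp=2,rB=1  c:13=>cB=1,tig=2,lo=1
L=2*4+2=10  i=1*4+1*2+1=7

10,7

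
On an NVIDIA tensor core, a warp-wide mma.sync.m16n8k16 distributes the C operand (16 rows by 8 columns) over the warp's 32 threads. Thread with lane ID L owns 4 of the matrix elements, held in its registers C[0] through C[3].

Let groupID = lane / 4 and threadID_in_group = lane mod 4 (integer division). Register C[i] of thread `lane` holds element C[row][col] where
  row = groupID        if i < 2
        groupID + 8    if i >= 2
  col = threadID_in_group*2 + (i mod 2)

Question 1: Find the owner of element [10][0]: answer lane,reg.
8,2

r: 10->gid=2,r8=1  c: 0->tid=0,i&1=0
L=2*4+0=8  i=1*2+0=2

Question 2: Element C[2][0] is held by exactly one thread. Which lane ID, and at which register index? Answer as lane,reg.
8,0

r:2=>grp=2,rB=0  c:0=>tig=0,lo=0
L=2*4+0=8  i=0*2+0=0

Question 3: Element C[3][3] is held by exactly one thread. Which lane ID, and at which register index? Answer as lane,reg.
13,1

r:3=>grp=3,rB=0  c:3=>tig=1,lo=1
L=3*4+1=13  i=0*2+1=1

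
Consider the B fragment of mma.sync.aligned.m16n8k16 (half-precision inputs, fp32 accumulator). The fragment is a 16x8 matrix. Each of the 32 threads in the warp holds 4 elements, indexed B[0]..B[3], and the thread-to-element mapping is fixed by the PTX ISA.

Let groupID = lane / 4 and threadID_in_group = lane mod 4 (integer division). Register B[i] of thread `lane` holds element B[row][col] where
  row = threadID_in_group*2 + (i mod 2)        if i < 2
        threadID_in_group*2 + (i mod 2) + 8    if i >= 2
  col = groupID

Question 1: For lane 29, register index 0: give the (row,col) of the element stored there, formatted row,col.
29: g=7,t=1
[0] (1*2+0+0,7) = (2,7)

2,7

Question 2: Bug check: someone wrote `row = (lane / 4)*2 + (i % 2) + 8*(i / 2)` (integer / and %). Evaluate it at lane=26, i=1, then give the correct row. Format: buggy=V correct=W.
`(lane / 4)*2 + (i % 2) + 8*(i / 2)`[26,1]->13
lane 26->26/4=6, 26 mod 4=2
i=1  r:2·2+1+0->5  c:6
row: 13 vs 5

buggy=13 correct=5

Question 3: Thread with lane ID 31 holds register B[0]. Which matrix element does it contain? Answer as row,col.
lane 31: G=7 (31/4), T=3 (31%4)
i=0: r=3*2+0+0=6, c=G=7

6,7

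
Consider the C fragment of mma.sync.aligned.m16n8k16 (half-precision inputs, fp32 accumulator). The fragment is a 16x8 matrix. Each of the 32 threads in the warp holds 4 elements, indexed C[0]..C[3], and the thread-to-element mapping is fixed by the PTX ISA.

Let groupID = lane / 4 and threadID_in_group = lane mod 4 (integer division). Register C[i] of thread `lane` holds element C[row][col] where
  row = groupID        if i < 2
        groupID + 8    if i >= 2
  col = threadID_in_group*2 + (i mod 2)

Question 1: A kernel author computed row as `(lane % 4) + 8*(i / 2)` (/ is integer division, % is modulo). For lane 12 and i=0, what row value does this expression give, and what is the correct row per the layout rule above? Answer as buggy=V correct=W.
buggy=0 correct=3

`(lane % 4) + 8*(i / 2)`[12,0]=>0
L=12=>grp=12>>2=3, tig=12&3=0
[0]=>row 3+0=3  col 0·2+0=0
row: 0 vs 3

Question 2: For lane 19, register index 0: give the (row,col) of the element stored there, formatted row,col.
4,6

lane 19: gid=4 (19/4), tid=3 (19%4)
i=0: r=4+0=4, c=3*2+0=6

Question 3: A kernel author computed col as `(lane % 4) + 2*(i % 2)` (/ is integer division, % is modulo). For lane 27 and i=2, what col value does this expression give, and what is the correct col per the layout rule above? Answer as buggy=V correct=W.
`(lane % 4) + 2*(i % 2)`[27,2]->3
27: gid=6,tid=3
[2] (6+8,3*2+0) = (14,6)
col: 3 vs 6

buggy=3 correct=6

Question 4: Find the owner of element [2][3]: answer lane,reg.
r=2→G=2,rhi=0  c=3→T=1,p=1
L=2*4+1=9  i=0*2+1=1

9,1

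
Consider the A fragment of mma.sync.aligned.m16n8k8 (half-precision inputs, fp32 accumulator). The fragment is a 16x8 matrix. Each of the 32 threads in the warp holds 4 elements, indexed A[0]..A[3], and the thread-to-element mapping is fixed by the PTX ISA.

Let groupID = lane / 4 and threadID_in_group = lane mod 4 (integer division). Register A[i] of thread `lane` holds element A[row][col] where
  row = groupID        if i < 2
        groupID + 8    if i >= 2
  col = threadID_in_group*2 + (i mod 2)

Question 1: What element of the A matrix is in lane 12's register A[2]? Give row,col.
L=12⇒gr=12>>2=3, th=12&3=0
[2]⇒row 3+8=11  col 0·2+0=0

11,0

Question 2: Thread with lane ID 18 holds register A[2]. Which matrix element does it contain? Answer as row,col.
18: gr=4,th=2
[2] (4+8,2*2+0) = (12,4)

12,4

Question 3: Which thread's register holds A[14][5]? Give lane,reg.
26,3

r=14->g=6,rb=1  c=5->t=2,b0=1
L=6*4+2=26  i=1*2+1=3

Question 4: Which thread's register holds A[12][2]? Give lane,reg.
r:12=>grp=4,rB=1  c:2=>tig=1,lo=0
L=4*4+1=17  i=1*2+0=2

17,2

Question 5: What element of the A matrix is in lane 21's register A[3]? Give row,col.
13,3

L=21→G=21>>2=5, T=21&3=1
[3]→row 5+8=13  col 1·2+1=3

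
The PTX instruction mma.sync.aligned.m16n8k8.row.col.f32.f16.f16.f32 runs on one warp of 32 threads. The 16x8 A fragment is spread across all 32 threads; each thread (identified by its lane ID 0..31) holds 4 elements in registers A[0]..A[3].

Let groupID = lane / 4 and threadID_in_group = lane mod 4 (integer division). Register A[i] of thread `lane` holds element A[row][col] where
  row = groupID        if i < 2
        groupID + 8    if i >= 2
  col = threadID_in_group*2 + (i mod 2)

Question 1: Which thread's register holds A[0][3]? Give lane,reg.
r: 0->gid=0,r8=0  c: 3->tid=1,i&1=1
L=0*4+1=1  i=0*2+1=1

1,1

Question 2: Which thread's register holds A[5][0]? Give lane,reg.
r: 5->gid=5,r8=0  c: 0->tid=0,i&1=0
L=5*4+0=20  i=0*2+0=0

20,0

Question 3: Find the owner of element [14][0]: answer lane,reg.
24,2

r: 14->gid=6,r8=1  c: 0->tid=0,i&1=0
L=6*4+0=24  i=1*2+0=2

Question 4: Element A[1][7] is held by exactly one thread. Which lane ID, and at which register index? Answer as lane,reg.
7,1

r=1⇒gr=1,Rb=0  c=7⇒th=3,odd=1
L=1*4+3=7  i=0*2+1=1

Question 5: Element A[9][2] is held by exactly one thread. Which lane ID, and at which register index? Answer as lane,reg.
r=9⇒gr=1,Rb=1  c=2⇒th=1,odd=0
L=1*4+1=5  i=1*2+0=2

5,2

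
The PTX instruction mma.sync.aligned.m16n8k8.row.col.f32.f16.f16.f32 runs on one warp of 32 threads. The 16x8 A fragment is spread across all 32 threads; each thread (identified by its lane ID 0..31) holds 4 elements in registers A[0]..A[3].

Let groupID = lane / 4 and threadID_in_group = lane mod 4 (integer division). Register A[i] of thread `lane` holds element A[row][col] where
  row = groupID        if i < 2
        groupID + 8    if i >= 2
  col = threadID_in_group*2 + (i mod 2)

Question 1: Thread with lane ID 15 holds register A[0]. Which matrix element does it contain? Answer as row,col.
lane 15: grp=3 (15/4), tig=3 (15%4)
i=0: r=3+0=3, c=3*2+0=6

3,6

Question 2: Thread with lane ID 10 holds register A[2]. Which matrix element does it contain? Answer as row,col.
10,4

L=10->g=10>>2=2, t=10&3=2
[2]->row 2+8=10  col 2·2+0=4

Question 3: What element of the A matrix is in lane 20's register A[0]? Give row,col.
lane 20: g=5 (20/4), t=0 (20%4)
i=0: r=5+0=5, c=0*2+0=0

5,0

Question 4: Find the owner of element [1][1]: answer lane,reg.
r=1→G=1,rhi=0  c=1→T=0,p=1
L=1*4+0=4  i=0*2+1=1

4,1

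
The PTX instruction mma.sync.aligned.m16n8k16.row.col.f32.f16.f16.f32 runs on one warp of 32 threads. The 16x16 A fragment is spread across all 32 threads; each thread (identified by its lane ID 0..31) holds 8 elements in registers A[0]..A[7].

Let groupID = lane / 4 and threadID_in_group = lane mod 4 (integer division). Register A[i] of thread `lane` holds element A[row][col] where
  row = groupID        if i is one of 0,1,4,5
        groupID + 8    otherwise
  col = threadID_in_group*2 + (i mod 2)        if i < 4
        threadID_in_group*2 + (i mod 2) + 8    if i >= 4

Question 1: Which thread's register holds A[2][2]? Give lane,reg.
r=2⇒gr=2,Rb=0  c=2⇒Cb=0,th=1,odd=0
L=2*4+1=9  i=0*4+0*2+0=0

9,0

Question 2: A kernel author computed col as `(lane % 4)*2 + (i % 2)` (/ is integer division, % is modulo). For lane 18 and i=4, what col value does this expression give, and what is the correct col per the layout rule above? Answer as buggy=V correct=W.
buggy=4 correct=12

`(lane % 4)*2 + (i % 2)`[18,4]->4
lane 18->18/4=4, 18 mod 4=2
i=4  r:4+0->4  c:2·2+0+8->12
col: 4 vs 12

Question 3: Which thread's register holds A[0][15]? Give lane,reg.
r: 0->gid=0,r8=0  c: 15->c8=1,tid=3,i&1=1
L=0*4+3=3  i=1*4+0*2+1=5

3,5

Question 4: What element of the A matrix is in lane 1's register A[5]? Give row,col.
0,11

lane 1: G=0 (1/4), T=1 (1%4)
i=5: r=0+0=0, c=1*2+1+8=11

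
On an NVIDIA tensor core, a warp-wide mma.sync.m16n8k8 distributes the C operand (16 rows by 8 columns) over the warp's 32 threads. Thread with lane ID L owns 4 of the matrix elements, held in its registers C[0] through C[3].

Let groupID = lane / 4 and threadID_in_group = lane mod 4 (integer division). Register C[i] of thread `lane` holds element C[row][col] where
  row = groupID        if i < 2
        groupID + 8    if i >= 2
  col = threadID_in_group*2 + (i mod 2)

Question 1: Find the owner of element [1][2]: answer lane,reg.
r=1→G=1,rhi=0  c=2→T=1,p=0
L=1*4+1=5  i=0*2+0=0

5,0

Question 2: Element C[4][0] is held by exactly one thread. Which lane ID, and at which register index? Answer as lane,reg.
16,0

r: 4->gid=4,r8=0  c: 0->tid=0,i&1=0
L=4*4+0=16  i=0*2+0=0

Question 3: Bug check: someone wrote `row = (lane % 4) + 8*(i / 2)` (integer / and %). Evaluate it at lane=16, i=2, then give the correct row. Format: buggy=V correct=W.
buggy=8 correct=12

`(lane % 4) + 8*(i / 2)`[16,2]=>8
lane 16=>16/4=4, 16 mod 4=0
i=2  r:4+8=>12  c:2·0+0=>0
row: 8 vs 12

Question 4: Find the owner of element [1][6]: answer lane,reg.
r=1→G=1,rhi=0  c=6→T=3,p=0
L=1*4+3=7  i=0*2+0=0

7,0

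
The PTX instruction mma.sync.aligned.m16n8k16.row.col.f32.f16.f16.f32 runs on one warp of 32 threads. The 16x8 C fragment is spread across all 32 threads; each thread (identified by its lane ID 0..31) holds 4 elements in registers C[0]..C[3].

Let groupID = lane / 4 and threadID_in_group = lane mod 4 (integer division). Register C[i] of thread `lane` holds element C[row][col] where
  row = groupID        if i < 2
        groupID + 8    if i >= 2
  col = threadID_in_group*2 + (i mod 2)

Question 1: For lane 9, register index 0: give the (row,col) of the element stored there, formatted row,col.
9: G=2,T=1
[0] (2+0,1*2+0) = (2,2)

2,2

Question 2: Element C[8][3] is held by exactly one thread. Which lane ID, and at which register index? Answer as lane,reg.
1,3

r=8->g=0,rb=1  c=3->t=1,b0=1
L=0*4+1=1  i=1*2+1=3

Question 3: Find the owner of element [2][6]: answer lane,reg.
r=2⇒gr=2,Rb=0  c=6⇒th=3,odd=0
L=2*4+3=11  i=0*2+0=0

11,0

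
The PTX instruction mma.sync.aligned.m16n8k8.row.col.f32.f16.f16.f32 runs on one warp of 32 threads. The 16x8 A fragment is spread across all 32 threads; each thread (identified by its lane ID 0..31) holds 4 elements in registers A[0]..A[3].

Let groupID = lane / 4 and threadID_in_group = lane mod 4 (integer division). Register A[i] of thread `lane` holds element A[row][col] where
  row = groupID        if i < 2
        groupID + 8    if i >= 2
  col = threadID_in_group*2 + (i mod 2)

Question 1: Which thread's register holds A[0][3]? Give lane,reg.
1,1

r=0->g=0,rb=0  c=3->t=1,b0=1
L=0*4+1=1  i=0*2+1=1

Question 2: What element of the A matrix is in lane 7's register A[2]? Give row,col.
7: G=1,T=3
[2] (1+8,3*2+0) = (9,6)

9,6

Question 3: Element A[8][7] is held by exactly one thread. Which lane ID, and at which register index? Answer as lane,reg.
3,3

r=8->g=0,rb=1  c=7->t=3,b0=1
L=0*4+3=3  i=1*2+1=3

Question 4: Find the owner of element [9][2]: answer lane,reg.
5,2

r=9->g=1,rb=1  c=2->t=1,b0=0
L=1*4+1=5  i=1*2+0=2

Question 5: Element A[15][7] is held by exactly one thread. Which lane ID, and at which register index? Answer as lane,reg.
r:15=>grp=7,rB=1  c:7=>tig=3,lo=1
L=7*4+3=31  i=1*2+1=3

31,3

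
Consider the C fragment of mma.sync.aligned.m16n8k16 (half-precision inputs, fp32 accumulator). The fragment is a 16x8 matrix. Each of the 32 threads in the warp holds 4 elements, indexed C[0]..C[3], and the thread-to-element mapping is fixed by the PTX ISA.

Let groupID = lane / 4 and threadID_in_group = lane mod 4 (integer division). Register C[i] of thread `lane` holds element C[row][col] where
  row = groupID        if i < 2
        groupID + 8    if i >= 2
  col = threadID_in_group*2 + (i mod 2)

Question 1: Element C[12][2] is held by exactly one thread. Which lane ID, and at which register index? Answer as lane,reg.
17,2

r: 12->gid=4,r8=1  c: 2->tid=1,i&1=0
L=4*4+1=17  i=1*2+0=2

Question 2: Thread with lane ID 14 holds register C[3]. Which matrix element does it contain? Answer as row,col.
11,5

lane 14: G=3 (14/4), T=2 (14%4)
i=3: r=3+8=11, c=2*2+1=5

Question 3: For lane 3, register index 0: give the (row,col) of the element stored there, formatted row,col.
L=3->g=3>>2=0, t=3&3=3
[0]->row 0+0=0  col 3·2+0=6

0,6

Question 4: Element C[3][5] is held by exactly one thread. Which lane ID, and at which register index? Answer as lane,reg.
r:3=>grp=3,rB=0  c:5=>tig=2,lo=1
L=3*4+2=14  i=0*2+1=1

14,1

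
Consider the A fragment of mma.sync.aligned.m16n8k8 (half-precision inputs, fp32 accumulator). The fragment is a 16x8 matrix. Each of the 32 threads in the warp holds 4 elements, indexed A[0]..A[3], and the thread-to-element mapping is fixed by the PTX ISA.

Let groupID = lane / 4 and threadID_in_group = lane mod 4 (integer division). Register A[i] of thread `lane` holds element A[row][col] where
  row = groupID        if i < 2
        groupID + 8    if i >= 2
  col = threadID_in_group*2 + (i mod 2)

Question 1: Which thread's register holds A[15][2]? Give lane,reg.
r=15⇒gr=7,Rb=1  c=2⇒th=1,odd=0
L=7*4+1=29  i=1*2+0=2

29,2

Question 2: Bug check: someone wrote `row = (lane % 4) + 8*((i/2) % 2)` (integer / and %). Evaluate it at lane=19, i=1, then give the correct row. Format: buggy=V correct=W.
`(lane % 4) + 8*((i/2) % 2)`[19,1]=>3
lane 19: grp=4 (19/4), tig=3 (19%4)
i=1: r=4+0=4, c=3*2+1=7
row: 3 vs 4

buggy=3 correct=4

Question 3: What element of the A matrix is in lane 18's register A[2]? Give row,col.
12,4

L=18->gid=18>>2=4, tid=18&3=2
[2]->row 4+8=12  col 2·2+0=4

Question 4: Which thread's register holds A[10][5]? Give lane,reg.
10,3

r: 10->gid=2,r8=1  c: 5->tid=2,i&1=1
L=2*4+2=10  i=1*2+1=3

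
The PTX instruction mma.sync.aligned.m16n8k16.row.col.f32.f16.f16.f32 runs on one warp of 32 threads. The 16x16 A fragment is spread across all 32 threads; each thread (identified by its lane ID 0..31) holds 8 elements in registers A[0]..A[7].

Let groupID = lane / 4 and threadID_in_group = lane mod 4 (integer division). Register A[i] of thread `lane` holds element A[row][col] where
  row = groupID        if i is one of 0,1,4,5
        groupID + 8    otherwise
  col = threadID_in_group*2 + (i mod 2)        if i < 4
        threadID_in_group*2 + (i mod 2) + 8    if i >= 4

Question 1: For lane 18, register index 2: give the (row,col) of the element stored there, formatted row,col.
18: G=4,T=2
[2] (4+8,2*2+0+0) = (12,4)

12,4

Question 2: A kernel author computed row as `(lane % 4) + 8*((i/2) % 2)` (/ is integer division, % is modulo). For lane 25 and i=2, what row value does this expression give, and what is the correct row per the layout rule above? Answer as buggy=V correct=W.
`(lane % 4) + 8*((i/2) % 2)`[25,2]→9
25: G=6,T=1
[2] (6+8,1*2+0+0) = (14,2)
row: 9 vs 14

buggy=9 correct=14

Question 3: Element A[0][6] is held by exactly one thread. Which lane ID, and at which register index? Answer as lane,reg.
r=0->g=0,rb=0  c=6->cb=0,t=3,b0=0
L=0*4+3=3  i=0*4+0*2+0=0

3,0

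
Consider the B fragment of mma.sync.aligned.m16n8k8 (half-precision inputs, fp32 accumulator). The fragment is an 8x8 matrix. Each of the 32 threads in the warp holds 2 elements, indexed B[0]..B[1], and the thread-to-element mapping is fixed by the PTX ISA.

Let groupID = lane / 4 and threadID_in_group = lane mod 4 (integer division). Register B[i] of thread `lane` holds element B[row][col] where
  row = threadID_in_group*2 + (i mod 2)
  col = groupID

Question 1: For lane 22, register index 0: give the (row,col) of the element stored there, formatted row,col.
lane 22→22/4=5, 22 mod 4=2
i=0  r:2·2+0→4  c:5

4,5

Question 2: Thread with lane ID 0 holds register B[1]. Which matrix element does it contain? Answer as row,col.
L=0→G=0>>2=0, T=0&3=0
[1]→row 0·2+1=1  col G=0

1,0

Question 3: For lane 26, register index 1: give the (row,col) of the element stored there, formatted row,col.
26: grp=6,tig=2
[1] (2*2+1,6) = (5,6)

5,6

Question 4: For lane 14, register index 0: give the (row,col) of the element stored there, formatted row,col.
4,3

14: gid=3,tid=2
[0] (2*2+0,3) = (4,3)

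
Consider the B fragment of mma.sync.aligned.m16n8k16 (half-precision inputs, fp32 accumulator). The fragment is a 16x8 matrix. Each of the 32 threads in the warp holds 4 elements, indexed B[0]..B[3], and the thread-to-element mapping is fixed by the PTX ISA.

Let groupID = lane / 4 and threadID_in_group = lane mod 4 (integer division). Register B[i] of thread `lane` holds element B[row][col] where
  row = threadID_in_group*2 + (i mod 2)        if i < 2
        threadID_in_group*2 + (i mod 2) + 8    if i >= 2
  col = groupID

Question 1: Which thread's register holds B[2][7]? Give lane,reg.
c=7⇒gr=7  r=2⇒Rb=0,th=1,odd=0
L=7*4+1=29  i=0*2+0=0

29,0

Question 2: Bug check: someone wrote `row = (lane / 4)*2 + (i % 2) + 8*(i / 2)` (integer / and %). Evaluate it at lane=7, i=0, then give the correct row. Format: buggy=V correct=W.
`(lane / 4)*2 + (i % 2) + 8*(i / 2)`[7,0]->2
lane 7: g=1 (7/4), t=3 (7%4)
i=0: r=3*2+0+0=6, c=g=1
row: 2 vs 6

buggy=2 correct=6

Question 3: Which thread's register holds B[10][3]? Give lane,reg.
c:3=>grp=3  r:10=>rB=1,tig=1,lo=0
L=3*4+1=13  i=1*2+0=2

13,2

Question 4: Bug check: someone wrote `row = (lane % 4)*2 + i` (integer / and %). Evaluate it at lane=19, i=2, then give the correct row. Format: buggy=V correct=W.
`(lane % 4)*2 + i`[19,2]->8
lane 19: g=4 (19/4), t=3 (19%4)
i=2: r=3*2+0+8=14, c=g=4
row: 8 vs 14

buggy=8 correct=14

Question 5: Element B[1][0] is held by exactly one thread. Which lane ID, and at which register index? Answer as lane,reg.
0,1

c=0→G=0  r=1→rhi=0,T=0,p=1
L=0*4+0=0  i=0*2+1=1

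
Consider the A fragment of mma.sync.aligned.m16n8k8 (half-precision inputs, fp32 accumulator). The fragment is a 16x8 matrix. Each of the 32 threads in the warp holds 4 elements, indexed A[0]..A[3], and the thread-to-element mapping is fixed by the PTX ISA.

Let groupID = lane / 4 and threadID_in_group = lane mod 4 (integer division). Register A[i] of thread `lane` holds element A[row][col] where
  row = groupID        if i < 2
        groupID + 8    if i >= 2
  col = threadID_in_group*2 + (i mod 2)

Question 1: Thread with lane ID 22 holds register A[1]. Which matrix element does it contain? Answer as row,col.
5,5

L=22⇒gr=22>>2=5, th=22&3=2
[1]⇒row 5+0=5  col 2·2+1=5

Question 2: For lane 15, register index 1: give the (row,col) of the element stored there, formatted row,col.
3,7

lane 15=>15/4=3, 15 mod 4=3
i=1  r:3+0=>3  c:2·3+1=>7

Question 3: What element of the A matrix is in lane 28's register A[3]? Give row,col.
15,1

L=28->gid=28>>2=7, tid=28&3=0
[3]->row 7+8=15  col 0·2+1=1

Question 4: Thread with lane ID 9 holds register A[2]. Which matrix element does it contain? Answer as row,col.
lane 9: grp=2 (9/4), tig=1 (9%4)
i=2: r=2+8=10, c=1*2+0=2

10,2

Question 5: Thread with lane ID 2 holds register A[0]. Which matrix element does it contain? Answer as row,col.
2: g=0,t=2
[0] (0+0,2*2+0) = (0,4)

0,4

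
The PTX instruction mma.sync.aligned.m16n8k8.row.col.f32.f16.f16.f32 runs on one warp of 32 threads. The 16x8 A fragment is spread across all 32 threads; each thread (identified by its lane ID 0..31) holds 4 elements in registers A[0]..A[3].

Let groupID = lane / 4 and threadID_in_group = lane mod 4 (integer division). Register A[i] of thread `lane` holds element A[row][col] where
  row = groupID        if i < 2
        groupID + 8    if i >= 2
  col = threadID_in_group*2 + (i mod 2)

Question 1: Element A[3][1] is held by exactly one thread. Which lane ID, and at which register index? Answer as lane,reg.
12,1

r: 3->gid=3,r8=0  c: 1->tid=0,i&1=1
L=3*4+0=12  i=0*2+1=1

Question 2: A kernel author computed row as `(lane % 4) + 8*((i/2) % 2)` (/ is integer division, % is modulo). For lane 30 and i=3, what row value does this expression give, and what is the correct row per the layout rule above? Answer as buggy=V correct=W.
`(lane % 4) + 8*((i/2) % 2)`[30,3]⇒10
30: gr=7,th=2
[3] (7+8,2*2+1) = (15,5)
row: 10 vs 15

buggy=10 correct=15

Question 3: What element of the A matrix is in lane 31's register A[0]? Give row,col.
7,6

L=31=>grp=31>>2=7, tig=31&3=3
[0]=>row 7+0=7  col 3·2+0=6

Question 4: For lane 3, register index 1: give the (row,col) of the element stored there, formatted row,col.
0,7

lane 3->3/4=0, 3 mod 4=3
i=1  r:0+0->0  c:2·3+1->7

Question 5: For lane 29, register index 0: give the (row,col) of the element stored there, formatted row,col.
lane 29=>29/4=7, 29 mod 4=1
i=0  r:7+0=>7  c:2·1+0=>2

7,2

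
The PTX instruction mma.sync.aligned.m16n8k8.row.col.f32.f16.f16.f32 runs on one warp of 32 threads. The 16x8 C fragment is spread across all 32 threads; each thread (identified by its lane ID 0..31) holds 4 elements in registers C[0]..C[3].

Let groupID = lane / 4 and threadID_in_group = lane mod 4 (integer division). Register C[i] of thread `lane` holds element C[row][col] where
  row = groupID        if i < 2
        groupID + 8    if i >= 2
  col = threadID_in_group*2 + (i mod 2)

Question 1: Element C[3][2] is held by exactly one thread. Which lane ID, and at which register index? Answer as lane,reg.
13,0

r=3→G=3,rhi=0  c=2→T=1,p=0
L=3*4+1=13  i=0*2+0=0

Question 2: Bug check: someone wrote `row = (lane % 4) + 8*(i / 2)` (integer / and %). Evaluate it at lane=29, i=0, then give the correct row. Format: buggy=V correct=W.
`(lane % 4) + 8*(i / 2)`[29,0]->1
29: g=7,t=1
[0] (7+0,1*2+0) = (7,2)
row: 1 vs 7

buggy=1 correct=7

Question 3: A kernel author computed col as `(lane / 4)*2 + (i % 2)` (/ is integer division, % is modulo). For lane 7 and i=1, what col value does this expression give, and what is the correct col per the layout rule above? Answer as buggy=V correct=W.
`(lane / 4)*2 + (i % 2)`[7,1]->3
7: g=1,t=3
[1] (1+0,3*2+1) = (1,7)
col: 3 vs 7

buggy=3 correct=7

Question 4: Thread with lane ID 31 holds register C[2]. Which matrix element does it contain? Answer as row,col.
31: G=7,T=3
[2] (7+8,3*2+0) = (15,6)

15,6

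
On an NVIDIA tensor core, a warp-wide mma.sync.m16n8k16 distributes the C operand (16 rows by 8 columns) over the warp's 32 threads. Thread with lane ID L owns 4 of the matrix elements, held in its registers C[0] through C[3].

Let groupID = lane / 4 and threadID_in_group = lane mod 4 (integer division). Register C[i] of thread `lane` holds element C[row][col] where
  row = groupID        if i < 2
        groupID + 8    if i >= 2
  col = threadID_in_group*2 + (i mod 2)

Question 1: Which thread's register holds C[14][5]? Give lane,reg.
26,3

r=14->g=6,rb=1  c=5->t=2,b0=1
L=6*4+2=26  i=1*2+1=3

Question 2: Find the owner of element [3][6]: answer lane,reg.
r:3=>grp=3,rB=0  c:6=>tig=3,lo=0
L=3*4+3=15  i=0*2+0=0

15,0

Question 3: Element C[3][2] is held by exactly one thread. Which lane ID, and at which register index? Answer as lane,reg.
r:3=>grp=3,rB=0  c:2=>tig=1,lo=0
L=3*4+1=13  i=0*2+0=0

13,0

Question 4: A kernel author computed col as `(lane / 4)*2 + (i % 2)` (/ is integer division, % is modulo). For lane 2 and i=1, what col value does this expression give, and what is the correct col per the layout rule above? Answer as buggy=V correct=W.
`(lane / 4)*2 + (i % 2)`[2,1]=>1
lane 2=>2/4=0, 2 mod 4=2
i=1  r:0+0=>0  c:2·2+1=>5
col: 1 vs 5

buggy=1 correct=5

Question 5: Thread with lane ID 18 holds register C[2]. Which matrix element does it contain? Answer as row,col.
12,4

lane 18->18/4=4, 18 mod 4=2
i=2  r:4+8->12  c:2·2+0->4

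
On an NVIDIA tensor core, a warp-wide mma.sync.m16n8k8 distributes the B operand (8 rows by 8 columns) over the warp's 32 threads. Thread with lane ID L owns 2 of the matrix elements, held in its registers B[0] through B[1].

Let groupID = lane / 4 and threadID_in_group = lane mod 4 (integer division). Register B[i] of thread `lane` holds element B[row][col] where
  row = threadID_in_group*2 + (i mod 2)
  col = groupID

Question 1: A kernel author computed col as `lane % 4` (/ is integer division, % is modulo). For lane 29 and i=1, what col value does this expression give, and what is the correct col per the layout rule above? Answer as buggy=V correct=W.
`lane % 4`[29,1]->1
L=29->gid=29>>2=7, tid=29&3=1
[1]->row 1·2+1=3  col gid=7
col: 1 vs 7

buggy=1 correct=7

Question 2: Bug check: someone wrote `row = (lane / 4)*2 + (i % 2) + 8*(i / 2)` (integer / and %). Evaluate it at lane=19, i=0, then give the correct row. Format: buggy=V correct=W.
`(lane / 4)*2 + (i % 2) + 8*(i / 2)`[19,0]⇒8
lane 19: gr=4 (19/4), th=3 (19%4)
i=0: r=3*2+0=6, c=gr=4
row: 8 vs 6

buggy=8 correct=6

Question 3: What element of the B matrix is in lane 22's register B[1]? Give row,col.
5,5

lane 22: g=5 (22/4), t=2 (22%4)
i=1: r=2*2+1=5, c=g=5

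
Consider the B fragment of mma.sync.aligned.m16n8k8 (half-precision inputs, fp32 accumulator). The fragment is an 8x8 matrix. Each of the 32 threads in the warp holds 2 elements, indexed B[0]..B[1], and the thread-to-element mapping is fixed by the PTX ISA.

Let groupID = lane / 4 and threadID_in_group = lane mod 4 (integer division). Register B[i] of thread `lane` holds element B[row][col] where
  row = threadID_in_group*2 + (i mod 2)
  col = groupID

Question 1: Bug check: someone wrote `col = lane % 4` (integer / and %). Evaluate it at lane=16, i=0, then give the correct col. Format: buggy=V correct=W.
buggy=0 correct=4

`lane % 4`[16,0]⇒0
lane 16⇒16/4=4, 16 mod 4=0
i=0  r:2·0+0⇒0  c:4
col: 0 vs 4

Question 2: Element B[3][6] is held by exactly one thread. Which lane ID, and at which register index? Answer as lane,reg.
c:6=>grp=6  r:3=>tig=1,lo=1
L=6*4+1=25  i=1=1

25,1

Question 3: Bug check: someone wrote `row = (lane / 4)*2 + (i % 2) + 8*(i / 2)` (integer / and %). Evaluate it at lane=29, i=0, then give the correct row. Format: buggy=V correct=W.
buggy=14 correct=2

`(lane / 4)*2 + (i % 2) + 8*(i / 2)`[29,0]->14
L=29->gid=29>>2=7, tid=29&3=1
[0]->row 1·2+0=2  col gid=7
row: 14 vs 2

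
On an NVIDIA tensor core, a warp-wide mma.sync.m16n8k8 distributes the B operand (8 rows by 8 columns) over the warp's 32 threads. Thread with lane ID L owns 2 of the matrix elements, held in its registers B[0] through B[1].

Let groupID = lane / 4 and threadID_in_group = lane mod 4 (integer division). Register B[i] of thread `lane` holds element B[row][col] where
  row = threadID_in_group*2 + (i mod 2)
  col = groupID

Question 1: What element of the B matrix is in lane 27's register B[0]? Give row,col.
6,6

L=27→G=27>>2=6, T=27&3=3
[0]→row 3·2+0=6  col G=6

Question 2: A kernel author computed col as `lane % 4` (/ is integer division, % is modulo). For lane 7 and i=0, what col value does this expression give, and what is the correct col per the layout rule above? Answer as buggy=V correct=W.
`lane % 4`[7,0]=>3
lane 7=>7/4=1, 7 mod 4=3
i=0  r:2·3+0=>6  c:1
col: 3 vs 1

buggy=3 correct=1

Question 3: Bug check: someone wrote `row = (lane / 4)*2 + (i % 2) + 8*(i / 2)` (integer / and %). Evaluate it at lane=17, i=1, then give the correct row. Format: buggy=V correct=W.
`(lane / 4)*2 + (i % 2) + 8*(i / 2)`[17,1]=>9
lane 17: grp=4 (17/4), tig=1 (17%4)
i=1: r=1*2+1=3, c=grp=4
row: 9 vs 3

buggy=9 correct=3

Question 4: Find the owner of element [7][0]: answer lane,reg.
c=0⇒gr=0  r=7⇒th=3,odd=1
L=0*4+3=3  i=1=1

3,1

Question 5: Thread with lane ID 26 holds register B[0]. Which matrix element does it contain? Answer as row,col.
4,6

lane 26->26/4=6, 26 mod 4=2
i=0  r:2·2+0->4  c:6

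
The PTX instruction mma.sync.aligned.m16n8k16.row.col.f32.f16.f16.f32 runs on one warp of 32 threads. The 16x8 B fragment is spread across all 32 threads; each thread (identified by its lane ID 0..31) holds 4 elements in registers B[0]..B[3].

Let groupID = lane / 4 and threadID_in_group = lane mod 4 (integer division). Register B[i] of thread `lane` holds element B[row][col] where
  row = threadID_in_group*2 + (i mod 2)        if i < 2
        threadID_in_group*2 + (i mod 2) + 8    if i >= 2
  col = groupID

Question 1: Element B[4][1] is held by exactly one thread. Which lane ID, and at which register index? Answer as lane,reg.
c=1->g=1  r=4->rb=0,t=2,b0=0
L=1*4+2=6  i=0*2+0=0

6,0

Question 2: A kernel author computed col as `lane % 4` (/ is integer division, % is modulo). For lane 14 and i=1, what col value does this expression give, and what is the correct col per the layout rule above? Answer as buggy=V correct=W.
`lane % 4`[14,1]=>2
L=14=>grp=14>>2=3, tig=14&3=2
[1]=>row 2·2+1+0=5  col grp=3
col: 2 vs 3

buggy=2 correct=3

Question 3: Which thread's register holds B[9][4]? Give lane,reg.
16,3

c:4=>grp=4  r:9=>rB=1,tig=0,lo=1
L=4*4+0=16  i=1*2+1=3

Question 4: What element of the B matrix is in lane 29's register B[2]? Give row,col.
29: g=7,t=1
[2] (1*2+0+8,7) = (10,7)

10,7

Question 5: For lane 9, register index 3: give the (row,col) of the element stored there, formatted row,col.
11,2

9: gr=2,th=1
[3] (1*2+1+8,2) = (11,2)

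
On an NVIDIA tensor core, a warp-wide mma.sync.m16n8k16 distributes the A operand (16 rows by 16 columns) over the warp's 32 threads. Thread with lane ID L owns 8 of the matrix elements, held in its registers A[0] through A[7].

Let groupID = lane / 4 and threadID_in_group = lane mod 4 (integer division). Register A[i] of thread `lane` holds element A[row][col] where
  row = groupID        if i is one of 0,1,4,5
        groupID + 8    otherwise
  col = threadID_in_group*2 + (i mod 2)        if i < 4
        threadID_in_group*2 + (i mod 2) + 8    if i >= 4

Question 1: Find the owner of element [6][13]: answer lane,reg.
26,5

r=6→G=6,rhi=0  c=13→chi=1,T=2,p=1
L=6*4+2=26  i=1*4+0*2+1=5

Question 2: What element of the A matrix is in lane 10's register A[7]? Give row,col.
10,13

lane 10: gr=2 (10/4), th=2 (10%4)
i=7: r=2+8=10, c=2*2+1+8=13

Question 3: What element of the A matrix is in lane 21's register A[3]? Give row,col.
13,3

lane 21: G=5 (21/4), T=1 (21%4)
i=3: r=5+8=13, c=1*2+1+0=3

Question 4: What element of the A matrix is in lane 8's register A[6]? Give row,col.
L=8→G=8>>2=2, T=8&3=0
[6]→row 2+8=10  col 0·2+0+8=8

10,8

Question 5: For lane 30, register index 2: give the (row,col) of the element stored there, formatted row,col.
15,4

lane 30→30/4=7, 30 mod 4=2
i=2  r:7+8→15  c:2·2+0+0→4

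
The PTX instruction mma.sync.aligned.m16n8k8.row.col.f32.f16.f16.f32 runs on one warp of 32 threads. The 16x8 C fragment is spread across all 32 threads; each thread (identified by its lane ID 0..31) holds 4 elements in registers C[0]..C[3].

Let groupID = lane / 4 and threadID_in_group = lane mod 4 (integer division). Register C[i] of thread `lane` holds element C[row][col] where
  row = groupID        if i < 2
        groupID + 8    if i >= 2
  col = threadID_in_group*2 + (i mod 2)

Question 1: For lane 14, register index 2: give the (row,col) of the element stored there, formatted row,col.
11,4

14: G=3,T=2
[2] (3+8,2*2+0) = (11,4)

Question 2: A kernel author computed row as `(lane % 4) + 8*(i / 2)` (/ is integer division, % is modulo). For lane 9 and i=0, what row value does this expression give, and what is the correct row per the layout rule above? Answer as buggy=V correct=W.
buggy=1 correct=2

`(lane % 4) + 8*(i / 2)`[9,0]→1
lane 9→9/4=2, 9 mod 4=1
i=0  r:2+0→2  c:2·1+0→2
row: 1 vs 2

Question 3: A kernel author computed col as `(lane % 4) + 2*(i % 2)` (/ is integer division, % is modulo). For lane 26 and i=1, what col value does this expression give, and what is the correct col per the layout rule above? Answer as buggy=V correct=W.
buggy=4 correct=5

`(lane % 4) + 2*(i % 2)`[26,1]→4
L=26→G=26>>2=6, T=26&3=2
[1]→row 6+0=6  col 2·2+1=5
col: 4 vs 5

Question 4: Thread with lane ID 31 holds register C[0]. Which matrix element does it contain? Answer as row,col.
7,6

L=31→G=31>>2=7, T=31&3=3
[0]→row 7+0=7  col 3·2+0=6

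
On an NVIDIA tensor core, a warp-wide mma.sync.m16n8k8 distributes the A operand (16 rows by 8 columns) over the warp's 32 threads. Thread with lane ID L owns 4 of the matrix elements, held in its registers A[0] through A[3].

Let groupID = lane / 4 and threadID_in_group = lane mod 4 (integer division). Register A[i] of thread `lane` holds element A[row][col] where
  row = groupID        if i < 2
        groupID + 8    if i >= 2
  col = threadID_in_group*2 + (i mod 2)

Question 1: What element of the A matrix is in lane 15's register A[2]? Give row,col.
11,6

L=15->g=15>>2=3, t=15&3=3
[2]->row 3+8=11  col 3·2+0=6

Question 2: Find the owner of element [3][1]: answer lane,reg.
r=3→G=3,rhi=0  c=1→T=0,p=1
L=3*4+0=12  i=0*2+1=1

12,1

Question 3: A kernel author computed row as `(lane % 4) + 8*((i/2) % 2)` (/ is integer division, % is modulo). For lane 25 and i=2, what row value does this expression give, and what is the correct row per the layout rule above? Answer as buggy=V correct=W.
`(lane % 4) + 8*((i/2) % 2)`[25,2]→9
lane 25→25/4=6, 25 mod 4=1
i=2  r:6+8→14  c:2·1+0→2
row: 9 vs 14

buggy=9 correct=14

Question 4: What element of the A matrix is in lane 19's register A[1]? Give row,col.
19: G=4,T=3
[1] (4+0,3*2+1) = (4,7)

4,7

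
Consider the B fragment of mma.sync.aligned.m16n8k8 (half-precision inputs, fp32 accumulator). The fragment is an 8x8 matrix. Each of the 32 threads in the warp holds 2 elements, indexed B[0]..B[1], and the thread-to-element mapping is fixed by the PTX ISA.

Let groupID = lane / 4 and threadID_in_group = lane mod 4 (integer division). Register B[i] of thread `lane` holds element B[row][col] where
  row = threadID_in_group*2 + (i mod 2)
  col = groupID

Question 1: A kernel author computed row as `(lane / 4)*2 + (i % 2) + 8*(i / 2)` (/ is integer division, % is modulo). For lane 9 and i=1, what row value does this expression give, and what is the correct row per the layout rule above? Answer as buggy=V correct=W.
buggy=5 correct=3

`(lane / 4)*2 + (i % 2) + 8*(i / 2)`[9,1]->5
L=9->gid=9>>2=2, tid=9&3=1
[1]->row 1·2+1=3  col gid=2
row: 5 vs 3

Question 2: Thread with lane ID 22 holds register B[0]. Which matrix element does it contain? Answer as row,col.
4,5

22: gr=5,th=2
[0] (2*2+0,5) = (4,5)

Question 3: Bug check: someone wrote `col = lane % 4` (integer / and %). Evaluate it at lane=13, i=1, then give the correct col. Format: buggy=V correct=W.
`lane % 4`[13,1]→1
L=13→G=13>>2=3, T=13&3=1
[1]→row 1·2+1=3  col G=3
col: 1 vs 3

buggy=1 correct=3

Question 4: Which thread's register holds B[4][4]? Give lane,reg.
18,0

c=4->g=4  r=4->t=2,b0=0
L=4*4+2=18  i=0=0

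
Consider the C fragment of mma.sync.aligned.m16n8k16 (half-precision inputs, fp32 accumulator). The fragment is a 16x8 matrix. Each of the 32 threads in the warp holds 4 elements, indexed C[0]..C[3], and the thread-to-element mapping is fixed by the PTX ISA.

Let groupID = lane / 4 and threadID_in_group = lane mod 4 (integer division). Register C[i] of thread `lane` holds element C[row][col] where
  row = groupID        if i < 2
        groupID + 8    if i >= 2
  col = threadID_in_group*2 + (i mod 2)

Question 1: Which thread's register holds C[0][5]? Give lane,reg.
2,1

r: 0->gid=0,r8=0  c: 5->tid=2,i&1=1
L=0*4+2=2  i=0*2+1=1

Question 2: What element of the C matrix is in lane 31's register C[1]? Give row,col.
31: grp=7,tig=3
[1] (7+0,3*2+1) = (7,7)

7,7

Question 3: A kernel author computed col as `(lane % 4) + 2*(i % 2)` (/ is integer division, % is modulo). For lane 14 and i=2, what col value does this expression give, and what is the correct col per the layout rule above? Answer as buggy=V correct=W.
`(lane % 4) + 2*(i % 2)`[14,2]->2
lane 14: g=3 (14/4), t=2 (14%4)
i=2: r=3+8=11, c=2*2+0=4
col: 2 vs 4

buggy=2 correct=4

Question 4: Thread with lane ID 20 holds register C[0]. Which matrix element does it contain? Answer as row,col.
5,0

lane 20: G=5 (20/4), T=0 (20%4)
i=0: r=5+0=5, c=0*2+0=0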